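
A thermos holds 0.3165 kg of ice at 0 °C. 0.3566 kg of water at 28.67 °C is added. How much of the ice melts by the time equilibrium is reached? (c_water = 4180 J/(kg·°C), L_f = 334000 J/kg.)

Heat available from the water dropping to 0 °C: 0.3566·4180·28.67 = 42735 J.
Fully melting the ice requires m_ice L_f = 0.3165·334000 = 105711 J.
Since 42735 < 105711 J, not all the ice melts; equilibrium is at 0 °C.
m_melted·334000 = 42735  ⇒  m_melted ≈ 0.1279 kg.

m_melted ≈ 0.128 kg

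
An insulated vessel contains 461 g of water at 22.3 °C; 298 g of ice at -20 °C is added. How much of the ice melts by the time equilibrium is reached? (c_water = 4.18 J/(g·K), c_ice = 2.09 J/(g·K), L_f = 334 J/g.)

m_melted ≈ 91.4 g

Cooling the water to 0 °C releases 461×4.18×22.3 = 42972 J.
Warming the ice to 0 °C takes 298×2.09×20 = 12456 J, leaving 30515 J for melting.
Melting all 298 g of ice would need 298×334 = 99532 J.
30515 J < 99532 J, so only part of the ice melts and the system sits at 0 °C.
Mass melted = 30515/334 ≈ 91.36 g.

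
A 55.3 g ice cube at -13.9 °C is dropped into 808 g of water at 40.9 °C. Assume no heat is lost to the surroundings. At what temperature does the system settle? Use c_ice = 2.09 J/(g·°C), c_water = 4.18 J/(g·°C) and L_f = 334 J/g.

Energy conservation, ΣQ = 0:
ice -13.9→0 °C: 55.3·2.09·13.9 = 1606.5; fusion: m_ice L_f = 55.3·334 = 18470; meltwater 0→T: 55.3·4.18·T = 231.15 T; water: 3377.4(T − 40.9)
3608.6 T = 138137 − 20077 = 118061
T ≈ 32.72 °C — above 0 °C, consistent with complete melting.

T_f ≈ 32.7 °C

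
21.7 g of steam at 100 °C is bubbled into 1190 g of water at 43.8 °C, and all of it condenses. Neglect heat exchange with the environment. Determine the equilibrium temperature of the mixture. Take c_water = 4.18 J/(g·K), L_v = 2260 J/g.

T_f ≈ 54.5 °C

Energy conservation, ΣQ = 0:
latent heat released on condensation: 21.7·2260 = 49042
  condensed water 100 °C→T: 90.71(T − 100)
  original water: 4974.2(T − 43.8)
5064.9 T = 49042 + 9070.6 + 217870 = 275983
T ≈ 54.49 °C (< 100 °C, so full condensation is consistent).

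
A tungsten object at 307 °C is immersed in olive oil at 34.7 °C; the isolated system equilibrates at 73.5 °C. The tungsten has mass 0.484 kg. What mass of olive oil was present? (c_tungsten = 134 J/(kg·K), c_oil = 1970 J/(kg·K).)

Setting the total heat transfer to zero:
0.484·134·(73.5 − 307) + m·1970·(73.5 − 34.7) = 0
76436 m = 15144
m = 15144/76436 ≈ 0.1981 kg

m ≈ 0.198 kg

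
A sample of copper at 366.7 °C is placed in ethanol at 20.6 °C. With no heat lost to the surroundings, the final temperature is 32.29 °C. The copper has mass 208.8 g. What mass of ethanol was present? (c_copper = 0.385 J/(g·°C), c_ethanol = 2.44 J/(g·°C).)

m ≈ 942 g

|Q_copper| = |Q_ethanol|:
208.8×0.385×(366.7 − 32.29) = m×2.44×(32.29 − 20.6)
28.52 m = 26883  ⇒  m ≈ 942.5 g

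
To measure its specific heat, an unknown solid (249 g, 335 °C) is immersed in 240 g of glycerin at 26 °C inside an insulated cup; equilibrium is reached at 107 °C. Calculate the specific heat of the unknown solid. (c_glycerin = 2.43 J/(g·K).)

c ≈ 0.832 J/(g·K)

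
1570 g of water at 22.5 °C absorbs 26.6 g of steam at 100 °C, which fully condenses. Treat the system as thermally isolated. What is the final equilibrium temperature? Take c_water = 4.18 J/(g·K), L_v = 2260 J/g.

Taking heat into each body as positive, Σ m c ΔT = 0:
steam→water at 100 °C releases m L_v = 26.6·2260 = 60116; condensed water 100 °C→T: 111.19(T − 100); water warms: 1570·4.18·(T − 22.5) = 6562.6(T − 22.5)
6673.8 T = 60116 + 11119 + 147658 = 218893
T ≈ 32.80 °C, under the boiling point, so the assumption holds.

T_f ≈ 32.8 °C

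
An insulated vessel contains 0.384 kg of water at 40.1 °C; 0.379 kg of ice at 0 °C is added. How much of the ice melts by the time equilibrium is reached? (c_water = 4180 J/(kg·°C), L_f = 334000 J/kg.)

Water can give up m c ΔT = 0.384×4180×40.1 = 64365 J before reaching 0 °C.
Melting all 0.379 kg of ice would need 0.379×334000 = 126586 J.
Since 64365 < 126586 J, not all the ice melts; equilibrium is at 0 °C.
m_melted×334000 = 64365  ⇒  m_melted ≈ 0.1927 kg.

m_melted ≈ 0.193 kg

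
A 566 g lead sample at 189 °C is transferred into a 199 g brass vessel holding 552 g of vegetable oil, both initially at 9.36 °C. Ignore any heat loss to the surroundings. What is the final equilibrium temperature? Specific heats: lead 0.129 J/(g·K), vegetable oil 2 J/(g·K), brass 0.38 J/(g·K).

T_f ≈ 19.8 °C

Conservation of energy gives ΣQ = 0:
566·0.129·(T − 189) + 552·2·(T − 9.36) + 199·0.38·(T − 9.36) = 0
73.01(T − 189) + 1104(T − 9.36) + 75.62(T − 9.36) = 0
(73.01 + 1104 + 75.62) T = 73.01·189 + 1104·9.36 + 75.62·9.36
T = 24841/1252.6 ≈ 19.83 °C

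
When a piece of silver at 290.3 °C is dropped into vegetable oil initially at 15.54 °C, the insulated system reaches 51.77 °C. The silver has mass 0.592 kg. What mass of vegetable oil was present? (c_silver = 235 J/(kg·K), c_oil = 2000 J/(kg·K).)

|Q_silver| = |Q_oil|:
0.592×235×(290.3 − 51.77) = m×2000×(51.77 − 15.54)
72460 m = 33184  ⇒  m ≈ 0.458 kg

m ≈ 0.458 kg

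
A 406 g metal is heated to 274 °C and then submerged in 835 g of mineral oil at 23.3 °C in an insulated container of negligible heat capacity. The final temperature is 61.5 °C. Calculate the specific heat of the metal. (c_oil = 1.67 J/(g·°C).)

c ≈ 0.617 J/(g·°C)

Heat lost by the metal = heat gained by the oil:
406·c·(274 − 61.5) = 835·1.67·(61.5 − 23.3)
86275 c = 53268  ⇒  c ≈ 0.6174 J/(g·°C)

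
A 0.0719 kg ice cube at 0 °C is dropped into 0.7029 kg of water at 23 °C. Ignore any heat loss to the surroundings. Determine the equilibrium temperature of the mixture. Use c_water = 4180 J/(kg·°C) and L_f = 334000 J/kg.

Net heat exchanged in the isolated system is zero:
latent heat to melt: 0.0719×334000 = 24015
  warm the meltwater: 300.54 T
  water: 2938.1(T − 23)
3238.7 T = 67577 − 24015 = 43562
T ≈ 13.45 °C. Since T > 0 °C, the all-ice-melts assumption holds.

T_f ≈ 13.5 °C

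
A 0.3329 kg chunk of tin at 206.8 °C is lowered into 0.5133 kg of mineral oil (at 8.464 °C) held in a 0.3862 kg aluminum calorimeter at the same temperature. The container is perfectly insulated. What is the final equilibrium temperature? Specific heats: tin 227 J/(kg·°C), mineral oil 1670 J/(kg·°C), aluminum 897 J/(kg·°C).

T_f ≈ 20.2 °C

Conservation of energy gives ΣQ = 0:
0.3329×227×(T − 206.8) + 0.5133×1670×(T − 8.464) + 0.3862×897×(T − 8.464) = 0
(75.57 + 857.21 + 346.42) T = 75.57×206.8 + 857.21×8.464 + 346.42×8.464
T = 25815 / 1279.2 = 20.2 °C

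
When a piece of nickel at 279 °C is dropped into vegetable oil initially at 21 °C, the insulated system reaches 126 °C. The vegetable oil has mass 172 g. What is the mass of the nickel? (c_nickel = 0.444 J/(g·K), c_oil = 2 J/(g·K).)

m ≈ 532 g

|Q_nickel| = |Q_oil|:
m×0.444×(279 − 126) = 172×2×(126 − 21)
67.93 m = 36120  ⇒  m ≈ 531.7 g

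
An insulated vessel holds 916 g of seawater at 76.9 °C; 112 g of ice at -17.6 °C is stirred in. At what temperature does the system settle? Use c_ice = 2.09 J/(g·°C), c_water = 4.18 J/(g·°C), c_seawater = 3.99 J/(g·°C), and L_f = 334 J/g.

Sum of m c ΔT and latent-heat terms is zero:
warm ice to 0 °C: 112×2.09×(0 − (-17.6)) = 4119.8
  melt ice: 112×334 = 37408
  meltwater 0→T: 112×4.18×T = 468.16 T
  seawater: 3654.8(T − 76.9)
4123 T = 281057 − 41528 = 239529
T ≈ 58.10 °C — above 0 °C, consistent with complete melting.

T_f ≈ 58.1 °C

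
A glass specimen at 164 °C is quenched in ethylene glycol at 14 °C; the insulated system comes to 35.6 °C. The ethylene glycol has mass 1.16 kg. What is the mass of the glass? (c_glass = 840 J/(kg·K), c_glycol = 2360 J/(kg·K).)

m ≈ 0.548 kg

Conservation of energy gives ΣQ = 0:
m×840×(35.6 − 164) + 1.16×2360×(35.6 − 14) = 0
-107856 m = -59132
m = -59132/-107856 ≈ 0.5483 kg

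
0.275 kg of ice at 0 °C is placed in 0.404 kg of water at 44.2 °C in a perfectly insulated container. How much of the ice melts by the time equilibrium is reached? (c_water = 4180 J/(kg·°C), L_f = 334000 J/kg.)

Water can give up m c ΔT = 0.404×4180×44.2 = 74641 J before reaching 0 °C.
Fully melting the ice requires m_ice L_f = 0.275×334000 = 91850 J.
That's not enough to melt it all — equilibrium is at 0 °C with ice remaining.
m_melted×334000 = 74641  ⇒  m_melted ≈ 0.2235 kg.

m_melted ≈ 0.223 kg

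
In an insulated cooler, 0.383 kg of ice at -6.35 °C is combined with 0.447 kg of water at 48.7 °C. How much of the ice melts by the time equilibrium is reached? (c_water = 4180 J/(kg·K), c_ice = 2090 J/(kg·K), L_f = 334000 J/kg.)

Cooling the water to 0 °C releases 0.447·4180·48.7 = 90994 J.
Of that, 0.383·2090·6.35 = 5083 J goes to bring the ice to 0 °C, leaving 85911 J.
Fully melting the ice requires m_ice L_f = 0.383·334000 = 127922 J.
Since 85911 < 127922 J, not all the ice melts; equilibrium is at 0 °C.
m_melted·334000 = 85911  ⇒  m_melted ≈ 0.2572 kg.

m_melted ≈ 0.257 kg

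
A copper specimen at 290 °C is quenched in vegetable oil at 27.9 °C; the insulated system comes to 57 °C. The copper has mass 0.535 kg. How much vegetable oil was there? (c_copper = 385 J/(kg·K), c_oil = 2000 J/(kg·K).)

m ≈ 0.825 kg

Let T be the final temperature. ΣQ_i = 0:
0.535×385×(57 − 290) + m×2000×(57 − 27.9) = 0
58200 m = 47992
m = 47992/58200 ≈ 0.8246 kg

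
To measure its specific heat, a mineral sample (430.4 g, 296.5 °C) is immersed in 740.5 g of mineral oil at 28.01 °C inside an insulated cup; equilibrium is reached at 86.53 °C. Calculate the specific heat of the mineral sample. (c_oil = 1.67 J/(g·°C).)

c ≈ 0.801 J/(g·°C)

Net heat exchanged in the isolated system is zero:
430.4·c·(86.53 − 296.5) + 740.5·1.67·(86.53 − 28.01) = 0
-90371 c = -72368
c = -72368/-90371 ≈ 0.8008 J/(g·°C)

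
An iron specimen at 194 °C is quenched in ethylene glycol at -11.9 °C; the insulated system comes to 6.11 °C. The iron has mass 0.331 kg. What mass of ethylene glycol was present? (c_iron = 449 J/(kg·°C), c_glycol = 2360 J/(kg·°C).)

m ≈ 0.657 kg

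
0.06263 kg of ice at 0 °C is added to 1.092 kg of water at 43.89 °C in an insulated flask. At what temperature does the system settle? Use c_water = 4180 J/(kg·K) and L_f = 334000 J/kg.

Energy conservation, ΣQ = 0:
melt ice: 0.06263×334000 = 20918; meltwater 0→T: 0.06263×4180×T = 261.79 T; water cools: 1.092×4180×(T − 43.89) = 4564.6(T − 43.89)
4826.4 T = 200339 − 20918 = 179420
T ≈ 37.18 °C. Since T > 0 °C, the all-ice-melts assumption holds.

T_f ≈ 37.2 °C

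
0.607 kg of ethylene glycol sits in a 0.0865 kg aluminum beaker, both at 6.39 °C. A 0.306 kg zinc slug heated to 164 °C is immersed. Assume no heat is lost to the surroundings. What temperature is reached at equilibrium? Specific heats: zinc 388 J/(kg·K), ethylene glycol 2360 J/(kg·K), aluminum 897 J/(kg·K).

Heat gained plus heat lost sum to zero:
0.306*388*(T − 164) + 0.607*2360*(T − 6.39) + 0.0865*897*(T − 6.39) = 0
(118.73 + 1432.5 + 77.59) T = 118.73*164 + 1432.5*6.39 + 77.59*6.39
T = 29121/1628.8 ≈ 17.88 °C

T_f ≈ 17.9 °C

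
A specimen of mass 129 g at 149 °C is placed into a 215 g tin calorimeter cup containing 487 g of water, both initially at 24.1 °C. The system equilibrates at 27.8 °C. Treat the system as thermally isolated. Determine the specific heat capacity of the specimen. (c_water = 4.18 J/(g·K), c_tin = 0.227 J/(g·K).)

c ≈ 0.493 J/(g·K)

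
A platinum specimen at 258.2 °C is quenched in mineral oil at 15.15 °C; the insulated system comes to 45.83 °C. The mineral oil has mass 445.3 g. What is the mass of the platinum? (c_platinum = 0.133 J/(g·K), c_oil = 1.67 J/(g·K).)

m ≈ 808 g

|Q_platinum| = |Q_oil|:
m×0.133×(258.2 − 45.83) = 445.3×1.67×(45.83 − 15.15)
28.25 m = 22815  ⇒  m ≈ 807.8 g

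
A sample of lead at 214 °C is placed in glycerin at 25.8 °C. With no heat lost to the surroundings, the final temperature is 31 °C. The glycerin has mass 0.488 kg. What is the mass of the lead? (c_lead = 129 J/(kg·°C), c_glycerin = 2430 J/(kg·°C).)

m ≈ 0.261 kg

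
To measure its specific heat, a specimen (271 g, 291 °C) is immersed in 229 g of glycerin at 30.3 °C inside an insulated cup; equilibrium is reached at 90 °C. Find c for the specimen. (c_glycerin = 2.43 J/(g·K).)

Energy conservation, ΣQ = 0:
271·c·(90 − 291) + 229·2.43·(90 − 30.3) = 0
-54471 c = -33221
c = -33221/-54471 ≈ 0.6099 J/(g·K)

c ≈ 0.61 J/(g·K)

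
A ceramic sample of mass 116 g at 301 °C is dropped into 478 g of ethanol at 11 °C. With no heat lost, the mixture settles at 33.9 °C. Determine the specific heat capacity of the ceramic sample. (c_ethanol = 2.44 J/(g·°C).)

Heat lost by the ceramic sample = heat gained by the ethanol:
116·c·(301 − 33.9) = 478·2.44·(33.9 − 11)
30984 c = 26709  ⇒  c ≈ 0.862 J/(g·°C)

c ≈ 0.862 J/(g·°C)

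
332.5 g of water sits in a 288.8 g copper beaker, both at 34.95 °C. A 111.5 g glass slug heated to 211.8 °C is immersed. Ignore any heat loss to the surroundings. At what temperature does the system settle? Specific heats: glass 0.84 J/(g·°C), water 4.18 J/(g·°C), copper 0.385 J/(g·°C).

T_f ≈ 45.3 °C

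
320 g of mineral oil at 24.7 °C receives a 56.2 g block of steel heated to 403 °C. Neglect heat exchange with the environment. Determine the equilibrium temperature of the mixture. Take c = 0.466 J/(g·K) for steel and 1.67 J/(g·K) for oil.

T_f ≈ 42.4 °C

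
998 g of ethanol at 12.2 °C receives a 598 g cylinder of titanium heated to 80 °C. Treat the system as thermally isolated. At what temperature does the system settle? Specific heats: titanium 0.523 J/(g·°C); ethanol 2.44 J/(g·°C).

Heat lost by the titanium equals heat gained by the ethanol:
598×0.523×(80 − T) = 998×2.44×(T − 12.2)
312.75(80 − T) = 2435.1(T − 12.2)
2747.9 T = 54729  ⇒  T ≈ 19.92 °C

T_f ≈ 19.9 °C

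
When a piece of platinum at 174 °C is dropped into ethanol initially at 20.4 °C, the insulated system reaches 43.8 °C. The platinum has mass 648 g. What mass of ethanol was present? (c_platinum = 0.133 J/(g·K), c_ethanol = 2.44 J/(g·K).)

m ≈ 197 g

Heat lost by the platinum = heat gained by the ethanol:
648×0.133×(174 − 43.8) = m×2.44×(43.8 − 20.4)
57.1 m = 11221  ⇒  m ≈ 196.5 g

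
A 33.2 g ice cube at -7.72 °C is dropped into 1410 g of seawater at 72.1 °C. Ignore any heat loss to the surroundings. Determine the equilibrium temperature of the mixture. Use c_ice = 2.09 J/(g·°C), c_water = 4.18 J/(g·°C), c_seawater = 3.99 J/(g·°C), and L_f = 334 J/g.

T_f ≈ 68.3 °C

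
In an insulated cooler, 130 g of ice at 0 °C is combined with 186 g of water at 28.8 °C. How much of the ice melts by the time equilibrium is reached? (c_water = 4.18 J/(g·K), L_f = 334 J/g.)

Heat available from the water dropping to 0 °C: 186·4.18·28.8 = 22391 J.
To melt every bit of ice: 130·334 = 43420 J.
That's not enough to melt it all — equilibrium is at 0 °C with ice remaining.
m_melted·334 = 22391  ⇒  m_melted ≈ 67.04 g.

m_melted ≈ 67 g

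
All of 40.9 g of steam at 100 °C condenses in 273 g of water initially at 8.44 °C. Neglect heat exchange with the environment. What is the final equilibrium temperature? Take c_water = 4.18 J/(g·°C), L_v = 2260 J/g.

T_f ≈ 90.8 °C

Heat gained plus heat lost sum to zero:
steam→water at 100 °C releases m L_v = 40.9×2260 = 92434
  condensed water 100 °C→T: 170.96(T − 100)
  original water: 1141.1(T − 8.44)
1312.1 T = 92434 + 17096 + 9631.2 = 119161
T ≈ 90.82 °C — below 100 °C, confirming all the steam condensed.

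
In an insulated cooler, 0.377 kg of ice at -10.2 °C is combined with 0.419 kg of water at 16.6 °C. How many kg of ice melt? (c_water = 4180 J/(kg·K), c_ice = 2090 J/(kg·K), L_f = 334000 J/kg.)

Heat available from the water dropping to 0 °C: 0.419×4180×16.6 = 29074 J.
Warming the ice to 0 °C takes 0.377×2090×10.2 = 8036.9 J, leaving 21037 J for melting.
To melt every bit of ice: 0.377×334000 = 125918 J.
Since 21037 < 125918 J, not all the ice melts; equilibrium is at 0 °C.
m_melt = 21037 / L_f = 0.06298 kg.

m_melted ≈ 0.063 kg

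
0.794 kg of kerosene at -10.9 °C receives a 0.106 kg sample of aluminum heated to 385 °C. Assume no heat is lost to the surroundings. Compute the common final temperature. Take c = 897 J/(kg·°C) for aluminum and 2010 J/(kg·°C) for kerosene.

T_f = Σ m_i c_i T_i / Σ m_i c_i:
T_f = (95.08×385 + 1595.9×(-10.9)) / (95.08 + 1595.9)
    = 19211 / 1691 ≈ 11.36 °C

T_f ≈ 11.4 °C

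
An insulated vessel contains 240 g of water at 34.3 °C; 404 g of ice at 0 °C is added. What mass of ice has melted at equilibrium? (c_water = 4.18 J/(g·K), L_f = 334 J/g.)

Heat available from the water dropping to 0 °C: 240×4.18×34.3 = 34410 J.
Fully melting the ice requires m_ice L_f = 404×334 = 134936 J.
34410 J < 134936 J, so only part of the ice melts and the system sits at 0 °C.
m_melt = 34410 / L_f = 103 g.

m_melted ≈ 103 g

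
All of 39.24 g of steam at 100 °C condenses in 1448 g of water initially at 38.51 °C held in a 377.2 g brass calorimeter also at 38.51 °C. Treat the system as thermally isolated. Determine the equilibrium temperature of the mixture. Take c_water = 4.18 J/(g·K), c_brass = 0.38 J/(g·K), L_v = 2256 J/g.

T_f ≈ 54.0 °C

Energy balance with sensible and latent terms:
condense steam: −39.24·2256 = −88525; condensate cools 100→T: 39.24·4.18·(T − 100) = 164.02(T − 100); original water: 6052.6(T − 38.51); cup: 143.34(T − 38.51)
6360 T = 88525 + 16402 + 238607 = 343535
T ≈ 54.01 °C (< 100 °C, so full condensation is consistent).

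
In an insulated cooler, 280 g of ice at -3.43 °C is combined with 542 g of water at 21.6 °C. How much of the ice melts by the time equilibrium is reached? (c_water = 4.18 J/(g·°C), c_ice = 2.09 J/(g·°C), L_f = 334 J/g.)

m_melted ≈ 141 g

Heat available from the water dropping to 0 °C: 542·4.18·21.6 = 48936 J.
Warming the ice to 0 °C takes 280·2.09·3.43 = 2007.2 J, leaving 46929 J for melting.
To melt every bit of ice: 280·334 = 93520 J.
That's not enough to melt it all — equilibrium is at 0 °C with ice remaining.
m_melt = 46929 / L_f = 140.5 g.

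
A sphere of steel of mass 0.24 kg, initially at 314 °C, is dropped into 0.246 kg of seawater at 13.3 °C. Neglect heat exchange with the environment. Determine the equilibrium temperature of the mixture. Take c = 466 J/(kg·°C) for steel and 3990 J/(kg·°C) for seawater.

Let T be the final temperature. ΣQ_i = 0:
0.24·466·(T − 314) + 0.246·3990·(T − 13.3) = 0
111.84(T − 314) + 981.54(T − 13.3) = 0
(111.84 + 981.54) T = 111.84·314 + 981.54·13.3
T = 48172 / 1093.4 = 44.1 °C

T_f ≈ 44.1 °C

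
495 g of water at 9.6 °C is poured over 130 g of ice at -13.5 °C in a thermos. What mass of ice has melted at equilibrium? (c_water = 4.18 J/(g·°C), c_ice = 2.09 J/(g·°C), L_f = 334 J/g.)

Heat available from the water dropping to 0 °C: 495·4.18·9.6 = 19863 J.
Warming the ice to 0 °C takes 130·2.09·13.5 = 3667.9 J, leaving 16195 J for melting.
Fully melting the ice requires m_ice L_f = 130·334 = 43420 J.
16195 J < 43420 J, so only part of the ice melts and the system sits at 0 °C.
m_melt = 16195 / L_f = 48.49 g.

m_melted ≈ 48.5 g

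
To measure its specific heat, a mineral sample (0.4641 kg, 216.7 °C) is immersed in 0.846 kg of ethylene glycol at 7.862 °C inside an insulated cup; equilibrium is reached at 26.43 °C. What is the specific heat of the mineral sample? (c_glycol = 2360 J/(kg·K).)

Heat lost by the mineral sample = heat gained by the glycol:
0.4641·c·(216.7 − 26.43) = 0.846·2360·(26.43 − 7.862)
88.3 c = 37072  ⇒  c ≈ 419.8 J/(kg·K)

c ≈ 420 J/(kg·K)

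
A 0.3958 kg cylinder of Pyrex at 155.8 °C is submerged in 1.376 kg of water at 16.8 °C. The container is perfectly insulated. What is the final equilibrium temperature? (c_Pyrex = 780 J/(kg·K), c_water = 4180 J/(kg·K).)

|Q_Pyrex| = |Q_water|:
0.3958×780×(155.8 − T) = 1.376×4180×(T − 16.8)
308.72(155.8 − T) = 5751.7(T − 16.8)
6060.4 T = 144727  ⇒  T ≈ 23.88 °C

T_f ≈ 23.9 °C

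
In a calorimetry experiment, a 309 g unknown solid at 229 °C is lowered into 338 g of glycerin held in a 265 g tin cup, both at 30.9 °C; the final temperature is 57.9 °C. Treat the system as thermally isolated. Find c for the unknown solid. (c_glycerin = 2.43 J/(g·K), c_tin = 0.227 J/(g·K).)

Let T be the final temperature. ΣQ_i = 0:
309·c·(57.9 − 229) + 338·2.43·(57.9 − 30.9) + 265·0.227·(57.9 − 30.9) = 0
-52870 c = -23800
c = -23800/-52870 ≈ 0.4502 J/(g·K)

c ≈ 0.45 J/(g·K)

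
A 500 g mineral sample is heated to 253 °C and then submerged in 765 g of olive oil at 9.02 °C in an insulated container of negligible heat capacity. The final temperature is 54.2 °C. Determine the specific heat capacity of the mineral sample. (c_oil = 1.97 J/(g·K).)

c ≈ 0.685 J/(g·K)

m_s c (T_s − T_f) = m_oil c_oil (T_f − T_0):
500·c·(253 − 54.2) = 765·1.97·(54.2 − 9.02)
99400 c = 68089  ⇒  c ≈ 0.685 J/(g·K)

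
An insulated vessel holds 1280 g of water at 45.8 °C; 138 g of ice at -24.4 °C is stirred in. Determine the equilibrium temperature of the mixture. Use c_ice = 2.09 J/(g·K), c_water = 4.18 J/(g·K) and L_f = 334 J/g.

T_f ≈ 32.4 °C

Energy conservation, ΣQ = 0:
ice -24.4→0 °C: 138×2.09×24.4 = 7037.4; latent heat to melt: 138×334 = 46092; warm the meltwater: 576.84 T; water cools: 1280×4.18×(T − 45.8) = 5350.4(T − 45.8)
5927.2 T = 245048 − 53129 = 191919
T ≈ 32.38 °C. Since T > 0 °C, the all-ice-melts assumption holds.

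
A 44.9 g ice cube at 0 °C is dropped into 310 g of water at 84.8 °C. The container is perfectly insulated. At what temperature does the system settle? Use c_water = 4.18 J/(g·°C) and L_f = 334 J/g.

Setting the total heat transfer to zero:
melt ice: 44.9×334 = 14997; meltwater 0→T: 44.9×4.18×T = 187.68 T; water cools: 310×4.18×(T − 84.8) = 1295.8(T − 84.8)
1483.5 T = 109884 − 14997 = 94887
T ≈ 63.96 °C — above 0 °C, consistent with complete melting.

T_f ≈ 64.0 °C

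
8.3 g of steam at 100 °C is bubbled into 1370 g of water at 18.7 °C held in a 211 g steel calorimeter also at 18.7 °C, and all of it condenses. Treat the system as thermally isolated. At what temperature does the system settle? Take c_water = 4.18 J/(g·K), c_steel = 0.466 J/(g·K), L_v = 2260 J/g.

Sum of m c ΔT and latent-heat terms is zero:
condense steam: −8.3×2260 = −18758
  condensed water 100 °C→T: 34.69(T − 100)
  water warms: 1370×4.18×(T − 18.7) = 5726.6(T − 18.7)
  cup: 98.33(T − 18.7)
5859.6 T = 18758 + 3469.4 + 108926 = 131154
T ≈ 22.38 °C, under the boiling point, so the assumption holds.

T_f ≈ 22.4 °C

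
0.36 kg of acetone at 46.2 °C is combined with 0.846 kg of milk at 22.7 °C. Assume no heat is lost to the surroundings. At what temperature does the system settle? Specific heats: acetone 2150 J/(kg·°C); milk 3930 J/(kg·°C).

Heat lost by the acetone equals heat gained by the milk:
0.36·2150·(46.2 − T) = 0.846·3930·(T − 22.7)
774(46.2 − T) = 3324.8(T − 22.7)
4098.8 T = 111231  ⇒  T ≈ 27.14 °C

T_f ≈ 27.1 °C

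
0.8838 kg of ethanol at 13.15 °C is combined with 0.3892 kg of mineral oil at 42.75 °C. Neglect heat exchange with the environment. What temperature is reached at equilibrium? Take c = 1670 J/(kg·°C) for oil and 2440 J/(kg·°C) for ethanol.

Energy conservation, ΣQ = 0:
0.3892·1670·(T − 42.75) + 0.8838·2440·(T − 13.15) = 0
(649.96 + 2156.5) T = 649.96·42.75 + 2156.5·13.15
T = 56144 / 2806.4 = 20 °C

T_f ≈ 20.0 °C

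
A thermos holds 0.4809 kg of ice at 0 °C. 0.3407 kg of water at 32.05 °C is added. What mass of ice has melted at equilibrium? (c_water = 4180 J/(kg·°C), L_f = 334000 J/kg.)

Water can give up m c ΔT = 0.3407·4180·32.05 = 45643 J before reaching 0 °C.
To melt every bit of ice: 0.4809·334000 = 160621 J.
45643 J < 160621 J, so only part of the ice melts and the system sits at 0 °C.
m_melt = 45643 / L_f = 0.1367 kg.

m_melted ≈ 0.137 kg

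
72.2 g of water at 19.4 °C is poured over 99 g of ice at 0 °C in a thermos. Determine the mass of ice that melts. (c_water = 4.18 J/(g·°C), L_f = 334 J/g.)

Cooling the water to 0 °C releases 72.2×4.18×19.4 = 5854.8 J.
Fully melting the ice requires m_ice L_f = 99×334 = 33066 J.
Since 5854.8 < 33066 J, not all the ice melts; equilibrium is at 0 °C.
m_melt = 5854.8 / L_f = 17.53 g.

m_melted ≈ 17.5 g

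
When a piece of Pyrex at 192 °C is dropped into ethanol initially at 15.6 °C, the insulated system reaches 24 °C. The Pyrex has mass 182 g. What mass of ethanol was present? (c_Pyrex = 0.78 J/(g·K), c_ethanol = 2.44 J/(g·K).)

m ≈ 1160 g

Heat lost by the Pyrex = heat gained by the ethanol:
182×0.78×(192 − 24) = m×2.44×(24 − 15.6)
20.5 m = 23849  ⇒  m ≈ 1164 g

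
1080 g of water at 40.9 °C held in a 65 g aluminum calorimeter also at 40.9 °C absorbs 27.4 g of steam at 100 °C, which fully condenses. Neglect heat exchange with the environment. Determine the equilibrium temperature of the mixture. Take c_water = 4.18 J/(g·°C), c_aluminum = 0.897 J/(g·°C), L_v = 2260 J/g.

Sum of m c ΔT and latent-heat terms is zero:
steam→water at 100 °C releases m L_v = 27.4×2260 = 61924
  condensate cools 100→T: 27.4×4.18×(T − 100) = 114.53(T − 100)
  water warms: 1080×4.18×(T − 40.9) = 4514.4(T − 40.9)
  aluminum cup: 65×0.897×(T − 40.9) = 58.3(T − 40.9)
4687.2 T = 61924 + 11453 + 187024 = 260401
T ≈ 55.56 °C, under the boiling point, so the assumption holds.

T_f ≈ 55.6 °C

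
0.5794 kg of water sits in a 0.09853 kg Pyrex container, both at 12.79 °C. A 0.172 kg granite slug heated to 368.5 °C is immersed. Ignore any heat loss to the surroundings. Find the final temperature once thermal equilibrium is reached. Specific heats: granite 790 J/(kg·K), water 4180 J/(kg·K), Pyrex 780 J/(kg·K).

Conservation of energy gives ΣQ = 0:
0.172·790·(T − 368.5) + 0.5794·4180·(T − 12.79) + 0.09853·780·(T − 12.79) = 0
2634.6 T = 82031
T ≈ 31.14 °C

T_f ≈ 31.1 °C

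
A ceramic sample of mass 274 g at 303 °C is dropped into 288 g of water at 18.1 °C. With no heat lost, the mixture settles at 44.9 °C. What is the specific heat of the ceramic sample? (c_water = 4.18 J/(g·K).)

c ≈ 0.456 J/(g·K)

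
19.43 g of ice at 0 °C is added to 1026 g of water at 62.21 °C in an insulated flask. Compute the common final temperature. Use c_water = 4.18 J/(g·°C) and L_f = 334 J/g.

T_f ≈ 59.6 °C

Sum of m c ΔT and latent-heat terms is zero:
fusion: m_ice L_f = 19.43×334 = 6489.6
  warm the meltwater: 81.22 T
  water: 4288.7(T − 62.21)
4369.9 T = 266799 − 6489.6 = 260309
T ≈ 59.57 °C — above 0 °C, consistent with complete melting.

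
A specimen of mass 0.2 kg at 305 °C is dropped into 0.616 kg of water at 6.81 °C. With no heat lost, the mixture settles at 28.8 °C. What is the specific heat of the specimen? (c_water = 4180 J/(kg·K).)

Net heat exchanged in the isolated system is zero:
0.2×c×(28.8 − 305) + 0.616×4180×(28.8 − 6.81) = 0
-55.24 c = -56622
c = -56622/-55.24 ≈ 1025 J/(kg·K)

c ≈ 1030 J/(kg·K)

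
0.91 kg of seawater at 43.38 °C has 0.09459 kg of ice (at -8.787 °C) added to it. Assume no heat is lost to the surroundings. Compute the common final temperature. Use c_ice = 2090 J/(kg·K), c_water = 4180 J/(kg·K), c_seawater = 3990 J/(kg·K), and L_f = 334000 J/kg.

T_f ≈ 30.8 °C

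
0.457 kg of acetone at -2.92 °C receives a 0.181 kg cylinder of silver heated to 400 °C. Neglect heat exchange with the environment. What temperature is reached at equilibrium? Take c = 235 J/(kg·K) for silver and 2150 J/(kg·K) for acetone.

T_f ≈ 13.8 °C

Set heat shed by the hot body equal to heat absorbed by the cold body:
0.181×235×(400 − T) = 0.457×2150×(T − (-2.92))
42.53(400 − T) = 982.55(T − (-2.92))
1025.1 T = 14145  ⇒  T ≈ 13.80 °C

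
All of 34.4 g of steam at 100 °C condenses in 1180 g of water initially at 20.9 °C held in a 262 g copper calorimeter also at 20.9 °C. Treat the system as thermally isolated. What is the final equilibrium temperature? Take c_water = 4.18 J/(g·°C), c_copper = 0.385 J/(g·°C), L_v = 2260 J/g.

Net heat exchanged in the isolated system is zero:
latent heat released on condensation: 34.4·2260 = 77744
  condensed water 100 °C→T: 143.79(T − 100)
  original water: 4932.4(T − 20.9)
  cup: 100.87(T − 20.9)
5177.1 T = 77744 + 14379 + 105195 = 197319
T ≈ 38.11 °C (< 100 °C, so full condensation is consistent).

T_f ≈ 38.1 °C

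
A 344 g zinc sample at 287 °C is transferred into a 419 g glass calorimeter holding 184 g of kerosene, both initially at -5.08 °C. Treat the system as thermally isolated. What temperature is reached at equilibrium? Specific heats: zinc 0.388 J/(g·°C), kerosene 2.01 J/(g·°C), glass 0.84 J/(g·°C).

T_f ≈ 40.5 °C

Let T be the final temperature. ΣQ_i = 0:
344×0.388×(T − 287) + 184×2.01×(T − (-5.08)) + 419×0.84×(T − (-5.08)) = 0
133.47(T − 287) + 369.84(T − (-5.08)) + 351.96(T − (-5.08)) = 0
(133.47 + 369.84 + 351.96) T = 133.47×287 + 369.84×(-5.08) + 351.96×(-5.08)
T ≈ 40.50 °C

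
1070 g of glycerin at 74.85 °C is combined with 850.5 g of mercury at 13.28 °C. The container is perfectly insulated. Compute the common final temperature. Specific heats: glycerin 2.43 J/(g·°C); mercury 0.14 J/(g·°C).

Net heat exchanged in the isolated system is zero:
1070*2.43*(T − 74.85) + 850.5*0.14*(T − 13.28) = 0
2600.1(T − 74.85) + 119.07(T − 13.28) = 0
2719.2 T = 196199
T = 196199 / 2719.2 = 72.2 °C

T_f ≈ 72.2 °C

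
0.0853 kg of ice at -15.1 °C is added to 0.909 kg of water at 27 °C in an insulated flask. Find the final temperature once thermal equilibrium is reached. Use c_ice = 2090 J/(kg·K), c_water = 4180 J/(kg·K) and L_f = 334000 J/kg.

Net heat exchanged in the isolated system is zero:
ice -15.1→0 °C: 0.0853×2090×15.1 = 2692; melt ice: 0.0853×334000 = 28490; meltwater 0→T: 0.0853×4180×T = 356.55 T; water cools: 0.909×4180×(T − 27) = 3799.6(T − 27)
4156.2 T = 102590 − 31182 = 71408
T ≈ 17.18 °C (positive, so assuming full melt was valid).

T_f ≈ 17.2 °C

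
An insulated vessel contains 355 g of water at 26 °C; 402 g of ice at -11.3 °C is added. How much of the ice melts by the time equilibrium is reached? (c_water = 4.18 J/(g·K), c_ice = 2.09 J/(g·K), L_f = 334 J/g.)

m_melted ≈ 87.1 g

Heat available from the water dropping to 0 °C: 355×4.18×26 = 38581 J.
Of that, 402×2.09×11.3 = 9494 J goes to bring the ice to 0 °C, leaving 29087 J.
To melt every bit of ice: 402×334 = 134268 J.
Since 29087 < 134268 J, not all the ice melts; equilibrium is at 0 °C.
Mass melted = 29087/334 ≈ 87.09 g.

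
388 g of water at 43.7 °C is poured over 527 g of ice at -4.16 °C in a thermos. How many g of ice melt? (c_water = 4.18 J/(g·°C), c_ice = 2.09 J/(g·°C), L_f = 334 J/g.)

m_melted ≈ 198 g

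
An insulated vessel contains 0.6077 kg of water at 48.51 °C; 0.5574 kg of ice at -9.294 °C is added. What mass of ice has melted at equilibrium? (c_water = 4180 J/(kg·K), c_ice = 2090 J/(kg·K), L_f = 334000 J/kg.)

Heat available from the water dropping to 0 °C: 0.6077×4180×48.51 = 123224 J.
Warming the ice to 0 °C takes 0.5574×2090×9.294 = 10827 J, leaving 112397 J for melting.
Fully melting the ice requires m_ice L_f = 0.5574×334000 = 186172 J.
112397 J < 186172 J, so only part of the ice melts and the system sits at 0 °C.
m_melt = 112397 / L_f = 0.3365 kg.

m_melted ≈ 0.337 kg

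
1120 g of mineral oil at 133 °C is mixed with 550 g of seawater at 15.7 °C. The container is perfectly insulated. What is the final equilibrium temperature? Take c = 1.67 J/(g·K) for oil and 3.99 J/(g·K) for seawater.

|Q_oil| = |Q_seawater|:
1120×1.67×(133 − T) = 550×3.99×(T − 15.7)
1870.4(133 − T) = 2194.5(T − 15.7)
4064.9 T = 283217  ⇒  T ≈ 69.67 °C

T_f ≈ 69.7 °C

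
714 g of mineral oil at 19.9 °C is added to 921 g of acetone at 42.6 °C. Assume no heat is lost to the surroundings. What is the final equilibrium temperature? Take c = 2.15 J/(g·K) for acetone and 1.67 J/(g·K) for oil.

Setting the total heat transfer to zero:
921·2.15·(T − 42.6) + 714·1.67·(T − 19.9) = 0
3172.5 T = 108083
T ≈ 34.07 °C

T_f ≈ 34.1 °C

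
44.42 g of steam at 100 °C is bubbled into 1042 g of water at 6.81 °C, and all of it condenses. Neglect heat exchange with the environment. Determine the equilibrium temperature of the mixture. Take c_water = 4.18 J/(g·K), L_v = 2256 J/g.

Setting the total heat transfer to zero:
condense steam: −44.42×2256 = −100212; condensed water 100 °C→T: 185.68(T − 100); water warms: 1042×4.18×(T − 6.81) = 4355.6(T − 6.81)
4541.2 T = 100212 + 18568 + 29661 = 148440
T ≈ 32.69 °C, under the boiling point, so the assumption holds.

T_f ≈ 32.7 °C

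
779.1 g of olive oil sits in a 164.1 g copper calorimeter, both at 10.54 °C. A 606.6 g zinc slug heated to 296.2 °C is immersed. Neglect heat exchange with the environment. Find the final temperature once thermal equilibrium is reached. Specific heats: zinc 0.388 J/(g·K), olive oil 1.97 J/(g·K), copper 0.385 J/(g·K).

T_f = Σ m_i c_i T_i / Σ m_i c_i:
T_f = (235.36×296.2 + 1534.8×10.54 + 63.18×10.54) / (235.36 + 1534.8 + 63.18)
    = 86557 / 1833.4 ≈ 47.21 °C

T_f ≈ 47.2 °C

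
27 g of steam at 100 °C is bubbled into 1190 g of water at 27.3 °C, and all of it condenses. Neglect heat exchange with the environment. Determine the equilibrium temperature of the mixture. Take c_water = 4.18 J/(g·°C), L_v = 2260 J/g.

Energy balance with sensible and latent terms:
steam→water at 100 °C releases m L_v = 27·2260 = 61020
  condensate cools 100→T: 27·4.18·(T − 100) = 112.86(T − 100)
  water warms: 1190·4.18·(T − 27.3) = 4974.2(T − 27.3)
5087.1 T = 61020 + 11286 + 135796 = 208102
T ≈ 40.91 °C — below 100 °C, confirming all the steam condensed.

T_f ≈ 40.9 °C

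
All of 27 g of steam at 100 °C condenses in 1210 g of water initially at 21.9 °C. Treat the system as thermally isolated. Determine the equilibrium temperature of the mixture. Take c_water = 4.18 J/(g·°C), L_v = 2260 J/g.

T_f ≈ 35.4 °C

Heat gained plus heat lost sum to zero:
condense steam: −27×2260 = −61020; condensate cools 100→T: 27×4.18×(T − 100) = 112.86(T − 100); original water: 5057.8(T − 21.9)
5170.7 T = 61020 + 11286 + 110766 = 183072
T ≈ 35.41 °C (< 100 °C, so full condensation is consistent).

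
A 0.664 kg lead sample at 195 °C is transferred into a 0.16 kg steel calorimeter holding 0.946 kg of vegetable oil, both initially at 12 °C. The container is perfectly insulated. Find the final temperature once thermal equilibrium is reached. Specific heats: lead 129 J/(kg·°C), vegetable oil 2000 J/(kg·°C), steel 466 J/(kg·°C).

T_f is the heat-capacity-weighted average of the initial temperatures:
T_f = (85.66×195 + 1892×12 + 74.56×12) / (85.66 + 1892 + 74.56)
    = 40302 / 2052.2 ≈ 19.64 °C

T_f ≈ 19.6 °C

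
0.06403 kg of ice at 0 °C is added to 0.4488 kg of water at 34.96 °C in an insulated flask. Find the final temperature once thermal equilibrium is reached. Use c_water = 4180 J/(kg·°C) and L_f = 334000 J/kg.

Net heat exchanged in the isolated system is zero:
latent heat to melt: 0.06403·334000 = 21386
  warm the meltwater: 267.65 T
  water cools: 0.4488·4180·(T − 34.96) = 1876(T − 34.96)
2143.6 T = 65584 − 21386 = 44198
T ≈ 20.62 °C — above 0 °C, consistent with complete melting.

T_f ≈ 20.6 °C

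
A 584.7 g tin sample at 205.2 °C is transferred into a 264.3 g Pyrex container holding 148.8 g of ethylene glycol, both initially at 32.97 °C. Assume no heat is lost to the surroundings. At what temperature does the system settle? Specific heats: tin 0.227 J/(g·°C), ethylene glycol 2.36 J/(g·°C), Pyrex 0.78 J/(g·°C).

T_f ≈ 66.1 °C

Heat gained plus heat lost sum to zero:
584.7·0.227·(T − 205.2) + 148.8·2.36·(T − 32.97) + 264.3·0.78·(T − 32.97) = 0
690.05 T = 45610
T = 45610/690.05 ≈ 66.10 °C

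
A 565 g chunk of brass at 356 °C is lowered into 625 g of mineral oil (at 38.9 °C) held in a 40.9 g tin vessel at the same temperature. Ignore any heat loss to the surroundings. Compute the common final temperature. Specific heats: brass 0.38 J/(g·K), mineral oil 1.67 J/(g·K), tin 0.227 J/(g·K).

T_f ≈ 92.6 °C

Energy conservation, ΣQ = 0:
565·0.38·(T − 356) + 625·1.67·(T − 38.9) + 40.9·0.227·(T − 38.9) = 0
214.7(T − 356) + 1043.8(T − 38.9) + 9.284(T − 38.9) = 0
1267.7 T = 117396
T = 117396/1267.7 ≈ 92.60 °C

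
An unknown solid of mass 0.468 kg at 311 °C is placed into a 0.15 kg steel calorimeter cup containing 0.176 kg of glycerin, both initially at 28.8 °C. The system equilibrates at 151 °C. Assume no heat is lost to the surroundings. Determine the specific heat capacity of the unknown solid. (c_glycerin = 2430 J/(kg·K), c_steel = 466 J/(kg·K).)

c ≈ 812 J/(kg·K)

Heat gained plus heat lost sum to zero:
0.468·c·(151 − 311) + 0.176·2430·(151 − 28.8) + 0.15·466·(151 − 28.8) = 0
-74.88 c = -60804
c = -60804/-74.88 ≈ 812 J/(kg·K)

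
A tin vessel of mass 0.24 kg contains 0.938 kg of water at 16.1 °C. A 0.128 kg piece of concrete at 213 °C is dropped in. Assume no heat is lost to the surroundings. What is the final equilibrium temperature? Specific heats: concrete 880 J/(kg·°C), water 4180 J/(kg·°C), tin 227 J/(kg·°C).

T_f = Σ m_i c_i T_i / Σ m_i c_i:
T_f = (112.64·213 + 3920.8·16.1 + 54.48·16.1) / (112.64 + 3920.8 + 54.48)
    = 87995 / 4088 ≈ 21.53 °C

T_f ≈ 21.5 °C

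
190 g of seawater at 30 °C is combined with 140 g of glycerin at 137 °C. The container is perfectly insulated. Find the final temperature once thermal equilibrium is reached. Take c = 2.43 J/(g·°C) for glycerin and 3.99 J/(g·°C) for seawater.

T_f ≈ 63.1 °C

Net heat exchanged in the isolated system is zero:
140×2.43×(T − 137) + 190×3.99×(T − 30) = 0
(340.2 + 758.1) T = 340.2×137 + 758.1×30
T = 69350 / 1098.3 = 63.1 °C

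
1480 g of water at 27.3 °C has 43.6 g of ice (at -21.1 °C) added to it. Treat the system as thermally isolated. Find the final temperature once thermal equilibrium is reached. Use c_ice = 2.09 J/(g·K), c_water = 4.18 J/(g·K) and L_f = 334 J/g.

T_f ≈ 23.9 °C

Setting the total heat transfer to zero:
warm ice to 0 °C: 43.6×2.09×(0 − (-21.1)) = 1922.7; latent heat to melt: 43.6×334 = 14562; warm the meltwater: 182.25 T; water: 6186.4(T − 27.3)
6368.6 T = 168889 − 16485 = 152404
T ≈ 23.93 °C. Since T > 0 °C, the all-ice-melts assumption holds.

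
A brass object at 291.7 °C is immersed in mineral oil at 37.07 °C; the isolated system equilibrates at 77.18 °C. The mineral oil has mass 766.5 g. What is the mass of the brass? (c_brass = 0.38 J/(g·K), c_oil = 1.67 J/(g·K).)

m ≈ 630 g

Conservation of energy gives ΣQ = 0:
m×0.38×(77.18 − 291.7) + 766.5×1.67×(77.18 − 37.07) = 0
-81.52 m = -51343
m = -51343/-81.52 ≈ 629.8 g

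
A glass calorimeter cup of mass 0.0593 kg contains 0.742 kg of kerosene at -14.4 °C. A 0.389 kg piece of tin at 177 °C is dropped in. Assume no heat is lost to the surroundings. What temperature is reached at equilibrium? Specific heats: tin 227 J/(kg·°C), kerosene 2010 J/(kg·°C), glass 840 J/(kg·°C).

T_f ≈ -4.0 °C

T_f is the heat-capacity-weighted average of the initial temperatures:
T_f = (88.3*177 + 1491.4*(-14.4) + 49.81*(-14.4)) / (88.3 + 1491.4 + 49.81)
    = -6564.1 / 1629.5 ≈ -4.03 °C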